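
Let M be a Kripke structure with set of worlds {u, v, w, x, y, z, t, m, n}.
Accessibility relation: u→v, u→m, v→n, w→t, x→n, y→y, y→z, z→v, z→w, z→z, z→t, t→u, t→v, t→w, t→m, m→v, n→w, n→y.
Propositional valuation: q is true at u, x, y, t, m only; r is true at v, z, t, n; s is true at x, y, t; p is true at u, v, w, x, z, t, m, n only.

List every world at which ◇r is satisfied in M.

Recall that ◇ψ holds at a world iff ψ holds at some accessible world.
Let φ = ◇r. Evaluate φ at each world:
  u (successors {v, m}): φ is true.
  v (successors {n}): φ is true.
  w (successors {t}): φ is true.
  x (successors {n}): φ is true.
  y (successors {y, z}): φ is true.
  z (successors {v, w, z, t}): φ is true.
  t (successors {u, v, w, m}): φ is true.
  m (successors {v}): φ is true.
  n (successors {w, y}): φ is false.
For instance, at u:
  At u: ◇r requires r at some successor in {v, m}.
    r holds at v, so ◇r is true at u.
Satisfying worlds: {u, v, w, x, y, z, t, m}

u, v, w, x, y, z, t, m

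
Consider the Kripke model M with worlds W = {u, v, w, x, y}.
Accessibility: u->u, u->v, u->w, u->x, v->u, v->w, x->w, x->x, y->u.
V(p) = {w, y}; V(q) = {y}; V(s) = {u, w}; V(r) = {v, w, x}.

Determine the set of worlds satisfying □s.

v, w, y

Let φ = □s. Evaluate φ at each world:
  u (successors {u, v, w, x}): φ is false.
  v (successors {u, w}): φ is true.
  w (successors ∅): φ is true.
  x (successors {w, x}): φ is false.
  y (successors {u}): φ is true.
For instance, at v:
  At v: □s requires s at every successor {u, w}.
    At u: s is true.
    At w: s is true.
  So □s is true at v.
Satisfying worlds: {v, w, y}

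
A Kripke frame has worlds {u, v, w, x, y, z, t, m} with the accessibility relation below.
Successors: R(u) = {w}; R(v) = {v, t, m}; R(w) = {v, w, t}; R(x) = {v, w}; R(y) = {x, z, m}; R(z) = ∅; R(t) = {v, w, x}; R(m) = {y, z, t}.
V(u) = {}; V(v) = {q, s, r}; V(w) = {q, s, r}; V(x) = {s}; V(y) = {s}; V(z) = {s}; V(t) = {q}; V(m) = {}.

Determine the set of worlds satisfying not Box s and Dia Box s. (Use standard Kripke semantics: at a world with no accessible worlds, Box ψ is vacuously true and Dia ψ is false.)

Recall that Box ψ holds at a world iff ψ holds at every accessible world, and Dia ψ holds iff ψ holds at some accessible world.
Let φ = not Box s and Dia Box s. Evaluate φ at each world:
  u (successors {w}): φ is false.
  v (successors {v, t, m}): φ is true.
  w (successors {v, w, t}): φ is true.
  x (successors {v, w}): φ is false.
  y (successors {x, z, m}): φ is true.
  z (successors ∅): φ is false.
  t (successors {v, w, x}): φ is false.
  m (successors {y, z, t}): φ is true.
For instance, at w:
  At w: not Box s is true, Dia Box s is true, so not Box s and Dia Box s is true.
    At w: Box s is false, so not Box s is true.
      At w: Box s requires s at every successor {v, w, t}.
        s fails at t, so Box s is false at w.
    At w: Dia Box s requires Box s at some successor in {v, w, t}.
      Box s holds at t, so Dia Box s is true at w.
Satisfying worlds: {v, w, y, m}

v, w, y, m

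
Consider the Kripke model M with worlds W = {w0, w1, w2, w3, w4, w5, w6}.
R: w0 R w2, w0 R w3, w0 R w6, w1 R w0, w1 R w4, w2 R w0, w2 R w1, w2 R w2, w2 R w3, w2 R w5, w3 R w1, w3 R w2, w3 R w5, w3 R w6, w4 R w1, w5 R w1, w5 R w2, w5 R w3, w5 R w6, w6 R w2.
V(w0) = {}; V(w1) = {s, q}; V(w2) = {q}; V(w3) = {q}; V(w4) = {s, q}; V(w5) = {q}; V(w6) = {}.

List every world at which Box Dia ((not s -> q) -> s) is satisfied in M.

w1, w2, w4, w6

Let φ = Box Dia ((not s -> q) -> s). Evaluate φ at each world:
  w0 (successors {w2, w3, w6}): φ is false.
  w1 (successors {w0, w4}): φ is true.
  w2 (successors {w0, w1, w2, w3, w5}): φ is true.
  w3 (successors {w1, w2, w5, w6}): φ is false.
  w4 (successors {w1}): φ is true.
  w5 (successors {w1, w2, w3, w6}): φ is false.
  w6 (successors {w2}): φ is true.
For instance, at w4:
  At w4: Box Dia ((not s -> q) -> s) requires Dia ((not s -> q) -> s) at every successor {w1}.
      At w1: Dia ((not s -> q) -> s) requires (not s -> q) -> s at some successor in {w0, w4}.
        (not s -> q) -> s holds at w0, so Dia ((not s -> q) -> s) is true at w1.
  So Box Dia ((not s -> q) -> s) is true at w4.
Satisfying worlds: {w1, w2, w4, w6}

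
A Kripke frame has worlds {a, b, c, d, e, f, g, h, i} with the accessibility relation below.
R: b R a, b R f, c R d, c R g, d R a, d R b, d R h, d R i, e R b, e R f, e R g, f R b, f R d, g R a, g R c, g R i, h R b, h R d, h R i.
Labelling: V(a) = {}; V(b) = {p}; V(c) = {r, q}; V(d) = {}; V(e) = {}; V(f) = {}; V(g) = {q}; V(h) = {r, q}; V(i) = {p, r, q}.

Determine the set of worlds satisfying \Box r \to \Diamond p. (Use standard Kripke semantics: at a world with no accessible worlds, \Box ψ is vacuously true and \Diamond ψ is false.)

Recall that \Box ψ holds at a world iff ψ holds at every accessible world, and \Diamond ψ holds iff ψ holds at some accessible world.
Let φ = \Box r \to \Diamond p. Evaluate φ at each world:
  a (successors ∅): φ is false.
  b (successors {a, f}): φ is true.
  c (successors {d, g}): φ is true.
  d (successors {a, b, h, i}): φ is true.
  e (successors {b, f, g}): φ is true.
  f (successors {b, d}): φ is true.
  g (successors {a, c, i}): φ is true.
  h (successors {b, d, i}): φ is true.
  i (successors ∅): φ is false.
For instance, at e:
  At e: \Box r is false, \Diamond p is true, so \Box r \to \Diamond p is true.
    At e: \Box r requires r at every successor {b, f, g}.
      r fails at b, so \Box r is false at e.
    At e: \Diamond p requires p at some successor in {b, f, g}.
      p holds at b, so \Diamond p is true at e.
Satisfying worlds: {b, c, d, e, f, g, h}

b, c, d, e, f, g, h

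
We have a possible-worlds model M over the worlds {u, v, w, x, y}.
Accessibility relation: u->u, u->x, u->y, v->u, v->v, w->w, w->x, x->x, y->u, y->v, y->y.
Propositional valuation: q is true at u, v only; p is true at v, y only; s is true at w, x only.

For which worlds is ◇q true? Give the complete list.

Recall that ◇ψ holds at a world iff ψ holds at some accessible world.
Let φ = ◇q. Evaluate φ at each world:
  u (successors {u, x, y}): φ is true.
  v (successors {u, v}): φ is true.
  w (successors {w, x}): φ is false.
  x (successors {x}): φ is false.
  y (successors {u, v, y}): φ is true.
For instance, at v:
  At v: ◇q requires q at some successor in {u, v}.
    q holds at u, so ◇q is true at v.
Satisfying worlds: {u, v, y}

u, v, y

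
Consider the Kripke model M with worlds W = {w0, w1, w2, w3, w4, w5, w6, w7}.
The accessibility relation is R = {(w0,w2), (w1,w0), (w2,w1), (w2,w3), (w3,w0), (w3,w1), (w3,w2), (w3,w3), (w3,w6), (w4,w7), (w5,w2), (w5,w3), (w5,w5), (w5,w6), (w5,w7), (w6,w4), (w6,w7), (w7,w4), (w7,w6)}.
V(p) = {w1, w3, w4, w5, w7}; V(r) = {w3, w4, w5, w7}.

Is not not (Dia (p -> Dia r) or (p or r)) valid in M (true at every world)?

Let φ = not not (Dia (p -> Dia r) or (p or r)). Evaluate φ at each world:
  w0 (successors {w2}): φ is true.
  w1 (successors {w0}): φ is true.
  w2 (successors {w1, w3}): φ is true.
  w3 (successors {w0, w1, w2, w3, w6}): φ is true.
  w4 (successors {w7}): φ is true.
  w5 (successors {w2, w3, w5, w6, w7}): φ is true.
  w6 (successors {w4, w7}): φ is true.
  w7 (successors {w4, w6}): φ is true.
For instance, at w2:
  At w2: not (Dia (p -> Dia r) or (p or r)) is false, so not not (Dia (p -> Dia r) or (p or r)) is true.
    At w2: Dia (p -> Dia r) or (p or r) is true, so not (Dia (p -> Dia r) or (p or r)) is false.
      At w2: Dia (p -> Dia r) is true, p or r is false, so Dia (p -> Dia r) or (p or r) is true.

Yes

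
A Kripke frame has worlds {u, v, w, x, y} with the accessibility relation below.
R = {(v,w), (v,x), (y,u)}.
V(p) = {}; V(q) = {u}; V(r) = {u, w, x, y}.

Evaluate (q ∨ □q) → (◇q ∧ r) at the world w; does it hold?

Recall that □ψ holds at a world iff ψ holds at every accessible world, and ◇ψ holds iff ψ holds at some accessible world.
At w: q ∨ □q is true, ◇q ∧ r is false, so (q ∨ □q) → (◇q ∧ r) is false.
  At w: q is false, □q is true, so q ∨ □q is true.
    At w: no accessible worlds, so □q holds vacuously.
  At w: ◇q is false, r is true, so ◇q ∧ r is false.
    At w: no accessible worlds, so ◇q is false.

No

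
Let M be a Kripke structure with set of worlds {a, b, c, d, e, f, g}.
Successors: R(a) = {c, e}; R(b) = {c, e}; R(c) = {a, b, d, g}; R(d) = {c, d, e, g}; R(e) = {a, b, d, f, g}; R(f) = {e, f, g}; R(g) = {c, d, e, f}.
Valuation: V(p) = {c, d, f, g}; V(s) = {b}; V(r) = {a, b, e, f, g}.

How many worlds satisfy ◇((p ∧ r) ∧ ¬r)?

Let φ = ◇((p ∧ r) ∧ ¬r). Evaluate φ at each world:
  a (successors {c, e}): φ is false.
  b (successors {c, e}): φ is false.
  c (successors {a, b, d, g}): φ is false.
  d (successors {c, d, e, g}): φ is false.
  e (successors {a, b, d, f, g}): φ is false.
  f (successors {e, f, g}): φ is false.
  g (successors {c, d, e, f}): φ is false.
For instance, at d:
  At d: ◇((p ∧ r) ∧ ¬r) requires (p ∧ r) ∧ ¬r at some successor in {c, d, e, g}.
    At c: (p ∧ r) ∧ ¬r is false.
    At d: (p ∧ r) ∧ ¬r is false.
    At e: (p ∧ r) ∧ ¬r is false.
    At g: (p ∧ r) ∧ ¬r is false.
  So ◇((p ∧ r) ∧ ¬r) is false at d.
Satisfying worlds: none.

0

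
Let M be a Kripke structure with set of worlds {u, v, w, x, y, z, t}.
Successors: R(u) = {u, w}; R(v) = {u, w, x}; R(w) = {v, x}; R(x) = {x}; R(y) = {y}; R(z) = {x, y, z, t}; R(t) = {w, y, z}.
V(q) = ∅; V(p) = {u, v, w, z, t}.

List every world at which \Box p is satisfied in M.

Let φ = \Box p. Evaluate φ at each world:
  u (successors {u, w}): φ is true.
  v (successors {u, w, x}): φ is false.
  w (successors {v, x}): φ is false.
  x (successors {x}): φ is false.
  y (successors {y}): φ is false.
  z (successors {x, y, z, t}): φ is false.
  t (successors {w, y, z}): φ is false.
For instance, at v:
  At v: \Box p requires p at every successor {u, w, x}.
    p fails at x, so \Box p is false at v.
Satisfying worlds: {u}

u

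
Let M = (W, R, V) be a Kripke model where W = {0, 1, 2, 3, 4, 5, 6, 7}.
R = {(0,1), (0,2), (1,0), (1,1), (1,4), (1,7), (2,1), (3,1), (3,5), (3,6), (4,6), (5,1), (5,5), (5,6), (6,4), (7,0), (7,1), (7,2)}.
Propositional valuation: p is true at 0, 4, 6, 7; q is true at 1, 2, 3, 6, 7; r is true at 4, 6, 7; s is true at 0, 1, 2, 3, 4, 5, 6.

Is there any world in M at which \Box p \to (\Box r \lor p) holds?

Yes

Let φ = \Box p \to (\Box r \lor p). Evaluate φ at each world:
  0 (successors {1, 2}): φ is true.
  1 (successors {0, 1, 4, 7}): φ is true.
  2 (successors {1}): φ is true.
  3 (successors {1, 5, 6}): φ is true.
  4 (successors {6}): φ is true.
  5 (successors {1, 5, 6}): φ is true.
  6 (successors {4}): φ is true.
  7 (successors {0, 1, 2}): φ is true.
Detail at 0 (witness):
  At 0: \Box p is false, \Box r \lor p is true, so \Box p \to (\Box r \lor p) is true.
    At 0: \Box p requires p at every successor {1, 2}.
      p fails at 1, so \Box p is false at 0.
    At 0: \Box r is false, p is true, so \Box r \lor p is true.
      At 0: \Box r requires r at every successor {1, 2}.
        r fails at 1, so \Box r is false at 0.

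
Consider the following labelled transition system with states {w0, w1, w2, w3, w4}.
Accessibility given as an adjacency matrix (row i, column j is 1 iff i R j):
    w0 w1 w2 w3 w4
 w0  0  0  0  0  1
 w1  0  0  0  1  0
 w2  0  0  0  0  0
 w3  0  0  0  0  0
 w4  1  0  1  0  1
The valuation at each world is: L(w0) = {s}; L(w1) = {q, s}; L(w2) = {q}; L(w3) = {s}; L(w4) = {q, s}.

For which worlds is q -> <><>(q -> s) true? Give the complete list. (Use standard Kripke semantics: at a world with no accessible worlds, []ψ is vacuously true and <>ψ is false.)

w0, w3, w4

Let φ = q -> <><>(q -> s). Evaluate φ at each world:
  w0 (successors {w4}): φ is true.
  w1 (successors {w3}): φ is false.
  w2 (successors ∅): φ is false.
  w3 (successors ∅): φ is true.
  w4 (successors {w0, w2, w4}): φ is true.
For instance, at w1:
  At w1: q is true, <><>(q -> s) is false, so q -> <><>(q -> s) is false.
    At w1: <><>(q -> s) requires <>(q -> s) at some successor in {w3}.
      At w3: <>(q -> s) is false.
    So <><>(q -> s) is false at w1.
Satisfying worlds: {w0, w3, w4}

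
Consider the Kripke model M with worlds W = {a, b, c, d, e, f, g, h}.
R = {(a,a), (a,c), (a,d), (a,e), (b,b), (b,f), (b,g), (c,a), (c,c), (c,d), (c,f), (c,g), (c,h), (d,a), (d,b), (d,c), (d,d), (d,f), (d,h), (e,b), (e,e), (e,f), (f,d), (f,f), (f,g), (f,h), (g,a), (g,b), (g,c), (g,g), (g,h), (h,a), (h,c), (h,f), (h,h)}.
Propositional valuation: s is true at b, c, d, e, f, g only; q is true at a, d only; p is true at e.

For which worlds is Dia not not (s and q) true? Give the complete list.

a, c, d, f

Let φ = Dia not not (s and q). Evaluate φ at each world:
  a (successors {a, c, d, e}): φ is true.
  b (successors {b, f, g}): φ is false.
  c (successors {a, c, d, f, g, h}): φ is true.
  d (successors {a, b, c, d, f, h}): φ is true.
  e (successors {b, e, f}): φ is false.
  f (successors {d, f, g, h}): φ is true.
  g (successors {a, b, c, g, h}): φ is false.
  h (successors {a, c, f, h}): φ is false.
For instance, at b:
  At b: Dia not not (s and q) requires not not (s and q) at some successor in {b, f, g}.
    At b: not not (s and q) is false.
    At f: not not (s and q) is false.
    At g: not not (s and q) is false.
  So Dia not not (s and q) is false at b.
Satisfying worlds: {a, c, d, f}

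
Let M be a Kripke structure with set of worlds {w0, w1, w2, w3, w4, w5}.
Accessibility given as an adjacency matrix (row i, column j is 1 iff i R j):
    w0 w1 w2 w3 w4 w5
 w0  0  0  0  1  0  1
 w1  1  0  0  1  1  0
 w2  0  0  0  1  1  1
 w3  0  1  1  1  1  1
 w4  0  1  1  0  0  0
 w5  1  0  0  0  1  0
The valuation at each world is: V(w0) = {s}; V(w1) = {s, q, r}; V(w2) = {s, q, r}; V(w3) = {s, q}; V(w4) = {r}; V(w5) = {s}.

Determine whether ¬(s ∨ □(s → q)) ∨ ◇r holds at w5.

At w5: ¬(s ∨ □(s → q)) is false, ◇r is true, so ¬(s ∨ □(s → q)) ∨ ◇r is true.
  At w5: s ∨ □(s → q) is true, so ¬(s ∨ □(s → q)) is false.
    At w5: s is true, □(s → q) is false, so s ∨ □(s → q) is true.
      At w5: □(s → q) requires s → q at every successor {w0, w4}.
        s → q fails at w0, so □(s → q) is false at w5.
  At w5: ◇r requires r at some successor in {w0, w4}.
    r holds at w4, so ◇r is true at w5.

Yes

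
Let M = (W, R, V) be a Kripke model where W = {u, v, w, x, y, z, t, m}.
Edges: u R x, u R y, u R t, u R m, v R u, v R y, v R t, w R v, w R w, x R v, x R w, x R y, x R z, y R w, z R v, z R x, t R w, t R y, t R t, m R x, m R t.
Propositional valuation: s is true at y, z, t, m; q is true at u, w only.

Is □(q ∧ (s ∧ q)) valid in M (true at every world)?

Recall that □ψ holds at a world iff ψ holds at every accessible world, and ◇ψ holds iff ψ holds at some accessible world.
Let φ = □(q ∧ (s ∧ q)). Evaluate φ at each world:
  u (successors {x, y, t, m}): φ is false.
  v (successors {u, y, t}): φ is false.
  w (successors {v, w}): φ is false.
  x (successors {v, w, y, z}): φ is false.
  y (successors {w}): φ is false.
  z (successors {v, x}): φ is false.
  t (successors {w, y, t}): φ is false.
  m (successors {x, t}): φ is false.
Detail at u (counterexample):
  At u: □(q ∧ (s ∧ q)) requires q ∧ (s ∧ q) at every successor {x, y, t, m}.
    q ∧ (s ∧ q) fails at x, so □(q ∧ (s ∧ q)) is false at u.

No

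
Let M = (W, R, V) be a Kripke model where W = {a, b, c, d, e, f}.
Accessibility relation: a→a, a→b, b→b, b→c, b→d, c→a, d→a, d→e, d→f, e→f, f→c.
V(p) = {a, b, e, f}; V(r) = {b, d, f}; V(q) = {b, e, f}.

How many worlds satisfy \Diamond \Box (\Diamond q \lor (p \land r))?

Let φ = \Diamond \Box (\Diamond q \lor (p \land r)). Evaluate φ at each world:
  a (successors {a, b}): φ is true.
  b (successors {b, c, d}): φ is true.
  c (successors {a}): φ is true.
  d (successors {a, e, f}): φ is true.
  e (successors {f}): φ is false.
  f (successors {c}): φ is true.
For instance, at f:
  At f: \Diamond \Box (\Diamond q \lor (p \land r)) requires \Box (\Diamond q \lor (p \land r)) at some successor in {c}.
    \Box (\Diamond q \lor (p \land r)) holds at c, so \Diamond \Box (\Diamond q \lor (p \land r)) is true at f.
      At c: \Box (\Diamond q \lor (p \land r)) requires \Diamond q \lor (p \land r) at every successor {a}.
        At a: \Diamond q \lor (p \land r) is true.
      So \Box (\Diamond q \lor (p \land r)) is true at c.
Satisfying worlds: {a, b, c, d, f}

5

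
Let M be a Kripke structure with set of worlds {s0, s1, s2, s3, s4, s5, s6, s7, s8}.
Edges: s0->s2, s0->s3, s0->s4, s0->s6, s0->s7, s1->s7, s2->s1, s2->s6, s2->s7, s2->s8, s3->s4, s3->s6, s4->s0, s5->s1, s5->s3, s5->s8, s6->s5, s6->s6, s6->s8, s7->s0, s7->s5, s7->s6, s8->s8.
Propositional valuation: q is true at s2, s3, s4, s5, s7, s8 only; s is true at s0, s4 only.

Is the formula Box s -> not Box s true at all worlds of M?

No

Let φ = Box s -> not Box s. Evaluate φ at each world:
  s0 (successors {s2, s3, s4, s6, s7}): φ is true.
  s1 (successors {s7}): φ is true.
  s2 (successors {s1, s6, s7, s8}): φ is true.
  s3 (successors {s4, s6}): φ is true.
  s4 (successors {s0}): φ is false.
  s5 (successors {s1, s3, s8}): φ is true.
  s6 (successors {s5, s6, s8}): φ is true.
  s7 (successors {s0, s5, s6}): φ is true.
  s8 (successors {s8}): φ is true.
Detail at s4 (counterexample):
  At s4: Box s is true, not Box s is false, so Box s -> not Box s is false.
    At s4: Box s requires s at every successor {s0}.
      At s0: s is true.
    So Box s is true at s4.
    At s4: Box s is true, so not Box s is false.
      At s4: Box s requires s at every successor {s0}.
        At s0: s is true.
      So Box s is true at s4.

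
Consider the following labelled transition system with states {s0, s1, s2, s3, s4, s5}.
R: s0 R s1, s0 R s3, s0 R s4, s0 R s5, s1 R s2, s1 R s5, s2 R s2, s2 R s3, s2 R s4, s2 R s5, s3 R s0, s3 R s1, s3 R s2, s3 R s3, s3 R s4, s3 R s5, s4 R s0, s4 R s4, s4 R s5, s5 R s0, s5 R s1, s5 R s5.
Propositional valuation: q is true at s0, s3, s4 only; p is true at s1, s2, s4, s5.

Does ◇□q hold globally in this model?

Recall that □ψ holds at a world iff ψ holds at every accessible world, and ◇ψ holds iff ψ holds at some accessible world.
Let φ = ◇□q. Evaluate φ at each world:
  s0 (successors {s1, s3, s4, s5}): φ is false.
  s1 (successors {s2, s5}): φ is false.
  s2 (successors {s2, s3, s4, s5}): φ is false.
  s3 (successors {s0, s1, s2, s3, s4, s5}): φ is false.
  s4 (successors {s0, s4, s5}): φ is false.
  s5 (successors {s0, s1, s5}): φ is false.
Detail at s0 (counterexample):
  At s0: ◇□q requires □q at some successor in {s1, s3, s4, s5}.
    At s1: □q is false.
    At s3: □q is false.
    At s4: □q is false.
    At s5: □q is false.
  So ◇□q is false at s0.

No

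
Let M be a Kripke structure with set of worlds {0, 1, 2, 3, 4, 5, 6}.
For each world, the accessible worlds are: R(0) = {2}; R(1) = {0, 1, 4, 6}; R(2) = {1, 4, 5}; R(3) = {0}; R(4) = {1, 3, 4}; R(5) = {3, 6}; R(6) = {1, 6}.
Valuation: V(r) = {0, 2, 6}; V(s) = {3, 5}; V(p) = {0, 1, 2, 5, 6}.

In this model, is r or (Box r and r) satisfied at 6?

At 6: r is true, Box r and r is false, so r or (Box r and r) is true.
  At 6: Box r is false, r is true, so Box r and r is false.
    At 6: Box r requires r at every successor {1, 6}.
      r fails at 1, so Box r is false at 6.

Yes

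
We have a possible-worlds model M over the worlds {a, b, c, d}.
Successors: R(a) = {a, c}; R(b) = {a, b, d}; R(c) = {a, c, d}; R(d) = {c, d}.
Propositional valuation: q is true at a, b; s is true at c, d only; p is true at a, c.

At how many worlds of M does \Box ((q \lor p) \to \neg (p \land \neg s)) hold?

Recall that \Box ψ holds at a world iff ψ holds at every accessible world, and \Diamond ψ holds iff ψ holds at some accessible world.
Let φ = \Box ((q \lor p) \to \neg (p \land \neg s)). Evaluate φ at each world:
  a (successors {a, c}): φ is false.
  b (successors {a, b, d}): φ is false.
  c (successors {a, c, d}): φ is false.
  d (successors {c, d}): φ is true.
For instance, at b:
  At b: \Box ((q \lor p) \to \neg (p \land \neg s)) requires (q \lor p) \to \neg (p \land \neg s) at every successor {a, b, d}.
    (q \lor p) \to \neg (p \land \neg s) fails at a, so \Box ((q \lor p) \to \neg (p \land \neg s)) is false at b.
Satisfying worlds: {d}

1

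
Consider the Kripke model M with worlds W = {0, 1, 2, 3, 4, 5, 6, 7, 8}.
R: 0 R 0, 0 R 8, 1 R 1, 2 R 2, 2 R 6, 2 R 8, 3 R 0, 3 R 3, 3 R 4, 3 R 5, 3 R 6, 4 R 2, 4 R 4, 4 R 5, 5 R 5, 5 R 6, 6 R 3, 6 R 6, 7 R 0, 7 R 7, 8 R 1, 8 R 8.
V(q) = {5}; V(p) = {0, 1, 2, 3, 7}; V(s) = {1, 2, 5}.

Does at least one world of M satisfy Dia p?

Let φ = Dia p. Evaluate φ at each world:
  0 (successors {0, 8}): φ is true.
  1 (successors {1}): φ is true.
  2 (successors {2, 6, 8}): φ is true.
  3 (successors {0, 3, 4, 5, 6}): φ is true.
  4 (successors {2, 4, 5}): φ is true.
  5 (successors {5, 6}): φ is false.
  6 (successors {3, 6}): φ is true.
  7 (successors {0, 7}): φ is true.
  8 (successors {1, 8}): φ is true.
Detail at 0 (witness):
  At 0: Dia p requires p at some successor in {0, 8}.
    p holds at 0, so Dia p is true at 0.

Yes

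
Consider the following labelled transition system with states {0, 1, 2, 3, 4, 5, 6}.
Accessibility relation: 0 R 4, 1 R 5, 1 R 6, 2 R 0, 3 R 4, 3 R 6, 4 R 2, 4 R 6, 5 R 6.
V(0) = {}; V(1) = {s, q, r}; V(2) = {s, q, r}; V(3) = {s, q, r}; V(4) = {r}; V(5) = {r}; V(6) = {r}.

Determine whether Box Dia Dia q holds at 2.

At 2: Box Dia Dia q requires Dia Dia q at every successor {0}.
    At 0: Dia Dia q requires Dia q at some successor in {4}.
      Dia q holds at 4, so Dia Dia q is true at 0.
So Box Dia Dia q is true at 2.

Yes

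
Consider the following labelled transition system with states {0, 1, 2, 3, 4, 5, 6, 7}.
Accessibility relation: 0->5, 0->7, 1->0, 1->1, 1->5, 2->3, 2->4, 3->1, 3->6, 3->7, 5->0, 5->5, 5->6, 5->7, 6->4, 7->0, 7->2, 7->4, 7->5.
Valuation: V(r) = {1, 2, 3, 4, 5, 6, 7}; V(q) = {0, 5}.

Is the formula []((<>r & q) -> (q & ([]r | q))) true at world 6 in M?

At 6: []((<>r & q) -> (q & ([]r | q))) requires (<>r & q) -> (q & ([]r | q)) at every successor {4}.
    At 4: <>r & q is false, q & ([]r | q) is false, so (<>r & q) -> (q & ([]r | q)) is true.
      At 4: <>r is false, q is false, so <>r & q is false.
      At 4: q is false, []r | q is true, so q & ([]r | q) is false.
So []((<>r & q) -> (q & ([]r | q))) is true at 6.

Yes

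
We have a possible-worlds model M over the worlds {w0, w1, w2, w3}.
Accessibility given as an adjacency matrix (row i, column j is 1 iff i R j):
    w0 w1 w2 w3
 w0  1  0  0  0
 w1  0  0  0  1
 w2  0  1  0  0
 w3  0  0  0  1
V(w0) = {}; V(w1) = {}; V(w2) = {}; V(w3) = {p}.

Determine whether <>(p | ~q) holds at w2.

At w2: <>(p | ~q) requires p | ~q at some successor in {w1}.
  p | ~q holds at w1, so <>(p | ~q) is true at w2.

Yes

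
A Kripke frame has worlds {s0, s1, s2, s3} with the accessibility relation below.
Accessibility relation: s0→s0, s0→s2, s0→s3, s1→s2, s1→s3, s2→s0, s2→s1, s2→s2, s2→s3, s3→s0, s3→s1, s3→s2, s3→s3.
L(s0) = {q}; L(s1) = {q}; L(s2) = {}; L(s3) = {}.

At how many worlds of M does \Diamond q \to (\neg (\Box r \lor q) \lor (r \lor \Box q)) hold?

3

Let φ = \Diamond q \to (\neg (\Box r \lor q) \lor (r \lor \Box q)). Evaluate φ at each world:
  s0 (successors {s0, s2, s3}): φ is false.
  s1 (successors {s2, s3}): φ is true.
  s2 (successors {s0, s1, s2, s3}): φ is true.
  s3 (successors {s0, s1, s2, s3}): φ is true.
For instance, at s0:
  At s0: \Diamond q is true, \neg (\Box r \lor q) \lor (r \lor \Box q) is false, so \Diamond q \to (\neg (\Box r \lor q) \lor (r \lor \Box q)) is false.
    At s0: \Diamond q requires q at some successor in {s0, s2, s3}.
      q holds at s0, so \Diamond q is true at s0.
    At s0: \neg (\Box r \lor q) is false, r \lor \Box q is false, so \neg (\Box r \lor q) \lor (r \lor \Box q) is false.
      At s0: \Box r \lor q is true, so \neg (\Box r \lor q) is false.
      At s0: r is false, \Box q is false, so r \lor \Box q is false.
Satisfying worlds: {s1, s2, s3}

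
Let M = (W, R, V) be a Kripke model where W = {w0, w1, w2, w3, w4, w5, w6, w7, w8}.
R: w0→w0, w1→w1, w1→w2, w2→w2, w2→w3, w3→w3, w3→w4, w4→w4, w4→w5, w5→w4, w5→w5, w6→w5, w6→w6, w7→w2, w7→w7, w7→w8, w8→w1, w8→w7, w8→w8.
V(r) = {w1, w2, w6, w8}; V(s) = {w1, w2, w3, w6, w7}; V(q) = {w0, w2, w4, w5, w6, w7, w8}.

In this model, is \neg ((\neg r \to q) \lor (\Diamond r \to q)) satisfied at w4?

At w4: (\neg r \to q) \lor (\Diamond r \to q) is true, so \neg ((\neg r \to q) \lor (\Diamond r \to q)) is false.
  At w4: \neg r \to q is true, \Diamond r \to q is true, so (\neg r \to q) \lor (\Diamond r \to q) is true.
    At w4: \Diamond r is false, q is true, so \Diamond r \to q is true.
      At w4: \Diamond r requires r at some successor in {w4, w5}.
        At w4: r is false.
        At w5: r is false.
      So \Diamond r is false at w4.

No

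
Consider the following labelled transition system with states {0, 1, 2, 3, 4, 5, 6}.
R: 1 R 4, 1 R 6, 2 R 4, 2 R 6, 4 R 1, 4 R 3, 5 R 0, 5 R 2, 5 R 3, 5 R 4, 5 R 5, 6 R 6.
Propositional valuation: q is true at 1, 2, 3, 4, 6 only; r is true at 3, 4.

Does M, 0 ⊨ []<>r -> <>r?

Recall that []ψ holds at a world iff ψ holds at every accessible world, and <>ψ holds iff ψ holds at some accessible world.
At 0: []<>r is true, <>r is false, so []<>r -> <>r is false.
  At 0: no accessible worlds, so []<>r holds vacuously.
  At 0: no accessible worlds, so <>r is false.

No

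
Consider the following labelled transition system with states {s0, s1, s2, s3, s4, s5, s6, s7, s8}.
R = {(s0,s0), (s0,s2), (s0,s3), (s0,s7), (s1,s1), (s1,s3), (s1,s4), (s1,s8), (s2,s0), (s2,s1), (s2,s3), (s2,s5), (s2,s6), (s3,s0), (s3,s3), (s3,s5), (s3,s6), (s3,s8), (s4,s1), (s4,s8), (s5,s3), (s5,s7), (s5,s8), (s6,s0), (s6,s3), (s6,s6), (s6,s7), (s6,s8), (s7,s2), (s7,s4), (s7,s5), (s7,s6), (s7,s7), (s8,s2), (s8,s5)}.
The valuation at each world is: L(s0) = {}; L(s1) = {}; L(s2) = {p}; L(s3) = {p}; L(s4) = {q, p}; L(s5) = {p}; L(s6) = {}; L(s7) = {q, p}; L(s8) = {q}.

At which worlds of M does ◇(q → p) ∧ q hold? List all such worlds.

Let φ = ◇(q → p) ∧ q. Evaluate φ at each world:
  s0 (successors {s0, s2, s3, s7}): φ is false.
  s1 (successors {s1, s3, s4, s8}): φ is false.
  s2 (successors {s0, s1, s3, s5, s6}): φ is false.
  s3 (successors {s0, s3, s5, s6, s8}): φ is false.
  s4 (successors {s1, s8}): φ is true.
  s5 (successors {s3, s7, s8}): φ is false.
  s6 (successors {s0, s3, s6, s7, s8}): φ is false.
  s7 (successors {s2, s4, s5, s6, s7}): φ is true.
  s8 (successors {s2, s5}): φ is true.
For instance, at s2:
  At s2: ◇(q → p) is true, q is false, so ◇(q → p) ∧ q is false.
    At s2: ◇(q → p) requires q → p at some successor in {s0, s1, s3, s5, s6}.
      q → p holds at s0, so ◇(q → p) is true at s2.
Satisfying worlds: {s4, s7, s8}

s4, s7, s8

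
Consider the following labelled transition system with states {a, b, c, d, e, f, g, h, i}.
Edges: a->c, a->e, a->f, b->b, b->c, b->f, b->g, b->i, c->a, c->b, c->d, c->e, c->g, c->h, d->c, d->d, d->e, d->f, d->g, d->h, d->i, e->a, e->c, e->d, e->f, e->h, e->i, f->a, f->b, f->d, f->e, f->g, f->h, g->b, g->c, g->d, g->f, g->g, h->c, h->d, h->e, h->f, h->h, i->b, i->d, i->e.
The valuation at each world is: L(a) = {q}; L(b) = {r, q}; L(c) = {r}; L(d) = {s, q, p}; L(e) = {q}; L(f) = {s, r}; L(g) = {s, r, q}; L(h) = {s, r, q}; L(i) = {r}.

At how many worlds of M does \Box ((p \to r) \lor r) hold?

Recall that \Box ψ holds at a world iff ψ holds at every accessible world, and \Diamond ψ holds iff ψ holds at some accessible world.
Let φ = \Box ((p \to r) \lor r). Evaluate φ at each world:
  a (successors {c, e, f}): φ is true.
  b (successors {b, c, f, g, i}): φ is true.
  c (successors {a, b, d, e, g, h}): φ is false.
  d (successors {c, d, e, f, g, h, i}): φ is false.
  e (successors {a, c, d, f, h, i}): φ is false.
  f (successors {a, b, d, e, g, h}): φ is false.
  g (successors {b, c, d, f, g}): φ is false.
  h (successors {c, d, e, f, h}): φ is false.
  i (successors {b, d, e}): φ is false.
For instance, at d:
  At d: \Box ((p \to r) \lor r) requires (p \to r) \lor r at every successor {c, d, e, f, g, h, i}.
    (p \to r) \lor r fails at d, so \Box ((p \to r) \lor r) is false at d.
Satisfying worlds: {a, b}

2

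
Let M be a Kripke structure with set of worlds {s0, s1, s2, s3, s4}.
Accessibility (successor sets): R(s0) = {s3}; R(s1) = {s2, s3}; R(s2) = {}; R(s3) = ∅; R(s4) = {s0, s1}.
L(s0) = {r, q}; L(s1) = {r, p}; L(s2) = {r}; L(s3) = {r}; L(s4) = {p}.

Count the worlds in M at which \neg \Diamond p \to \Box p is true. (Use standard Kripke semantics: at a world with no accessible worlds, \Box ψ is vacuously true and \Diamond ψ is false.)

3

Let φ = \neg \Diamond p \to \Box p. Evaluate φ at each world:
  s0 (successors {s3}): φ is false.
  s1 (successors {s2, s3}): φ is false.
  s2 (successors ∅): φ is true.
  s3 (successors ∅): φ is true.
  s4 (successors {s0, s1}): φ is true.
For instance, at s0:
  At s0: \neg \Diamond p is true, \Box p is false, so \neg \Diamond p \to \Box p is false.
    At s0: \Diamond p is false, so \neg \Diamond p is true.
      At s0: \Diamond p requires p at some successor in {s3}.
        At s3: p is false.
      So \Diamond p is false at s0.
    At s0: \Box p requires p at every successor {s3}.
      p fails at s3, so \Box p is false at s0.
Satisfying worlds: {s2, s3, s4}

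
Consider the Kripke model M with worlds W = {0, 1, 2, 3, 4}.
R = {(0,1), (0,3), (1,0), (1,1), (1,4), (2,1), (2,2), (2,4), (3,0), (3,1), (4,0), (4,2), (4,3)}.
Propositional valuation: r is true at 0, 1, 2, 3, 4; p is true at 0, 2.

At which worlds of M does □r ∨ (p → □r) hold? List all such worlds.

Let φ = □r ∨ (p → □r). Evaluate φ at each world:
  0 (successors {1, 3}): φ is true.
  1 (successors {0, 1, 4}): φ is true.
  2 (successors {1, 2, 4}): φ is true.
  3 (successors {0, 1}): φ is true.
  4 (successors {0, 2, 3}): φ is true.
For instance, at 3:
  At 3: □r is true, p → □r is true, so □r ∨ (p → □r) is true.
    At 3: □r requires r at every successor {0, 1}.
      At 0: r is true.
      At 1: r is true.
    So □r is true at 3.
    At 3: p is false, □r is true, so p → □r is true.
      At 3: □r requires r at every successor {0, 1}.
        At 0: r is true.
        At 1: r is true.
      So □r is true at 3.
Satisfying worlds: {0, 1, 2, 3, 4}

0, 1, 2, 3, 4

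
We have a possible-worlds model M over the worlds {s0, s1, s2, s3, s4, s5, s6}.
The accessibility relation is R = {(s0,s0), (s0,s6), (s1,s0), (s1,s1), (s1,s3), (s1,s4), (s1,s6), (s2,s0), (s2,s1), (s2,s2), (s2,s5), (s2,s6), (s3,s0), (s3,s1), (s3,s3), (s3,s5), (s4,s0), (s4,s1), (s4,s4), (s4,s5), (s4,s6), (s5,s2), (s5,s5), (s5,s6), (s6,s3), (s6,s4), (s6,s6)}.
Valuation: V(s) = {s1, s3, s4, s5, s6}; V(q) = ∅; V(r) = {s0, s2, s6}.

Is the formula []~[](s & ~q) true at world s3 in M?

At s3: []~[](s & ~q) requires ~[](s & ~q) at every successor {s0, s1, s3, s5}.
  At s0: ~[](s & ~q) is true.
  At s1: ~[](s & ~q) is true.
  At s3: ~[](s & ~q) is true.
  At s5: ~[](s & ~q) is true.
So []~[](s & ~q) is true at s3.

Yes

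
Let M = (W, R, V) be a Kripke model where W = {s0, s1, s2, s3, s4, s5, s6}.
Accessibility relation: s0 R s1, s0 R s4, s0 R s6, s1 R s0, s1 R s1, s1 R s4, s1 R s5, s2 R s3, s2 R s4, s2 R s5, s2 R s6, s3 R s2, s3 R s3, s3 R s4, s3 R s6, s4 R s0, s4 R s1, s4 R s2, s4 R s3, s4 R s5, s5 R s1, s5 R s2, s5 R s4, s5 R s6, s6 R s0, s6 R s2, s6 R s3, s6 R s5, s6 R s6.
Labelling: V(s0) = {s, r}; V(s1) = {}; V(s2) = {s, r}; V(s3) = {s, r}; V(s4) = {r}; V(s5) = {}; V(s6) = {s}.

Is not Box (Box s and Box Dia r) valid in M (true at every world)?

Recall that Box ψ holds at a world iff ψ holds at every accessible world, and Dia ψ holds iff ψ holds at some accessible world.
Let φ = not Box (Box s and Box Dia r). Evaluate φ at each world:
  s0 (successors {s1, s4, s6}): φ is true.
  s1 (successors {s0, s1, s4, s5}): φ is true.
  s2 (successors {s3, s4, s5, s6}): φ is true.
  s3 (successors {s2, s3, s4, s6}): φ is true.
  s4 (successors {s0, s1, s2, s3, s5}): φ is true.
  s5 (successors {s1, s2, s4, s6}): φ is true.
  s6 (successors {s0, s2, s3, s5, s6}): φ is true.
For instance, at s5:
  At s5: Box (Box s and Box Dia r) is false, so not Box (Box s and Box Dia r) is true.
    At s5: Box (Box s and Box Dia r) requires Box s and Box Dia r at every successor {s1, s2, s4, s6}.
      Box s and Box Dia r fails at s1, so Box (Box s and Box Dia r) is false at s5.

Yes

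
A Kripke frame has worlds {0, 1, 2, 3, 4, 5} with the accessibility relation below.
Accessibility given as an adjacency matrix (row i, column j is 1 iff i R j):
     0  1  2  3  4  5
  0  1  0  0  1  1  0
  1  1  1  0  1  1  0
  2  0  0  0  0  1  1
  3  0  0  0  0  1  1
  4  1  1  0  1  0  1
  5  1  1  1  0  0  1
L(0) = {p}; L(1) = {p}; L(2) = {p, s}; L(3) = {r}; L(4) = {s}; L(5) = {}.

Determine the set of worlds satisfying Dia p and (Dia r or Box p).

0, 1, 4

Recall that Box ψ holds at a world iff ψ holds at every accessible world, and Dia ψ holds iff ψ holds at some accessible world.
Let φ = Dia p and (Dia r or Box p). Evaluate φ at each world:
  0 (successors {0, 3, 4}): φ is true.
  1 (successors {0, 1, 3, 4}): φ is true.
  2 (successors {4, 5}): φ is false.
  3 (successors {4, 5}): φ is false.
  4 (successors {0, 1, 3, 5}): φ is true.
  5 (successors {0, 1, 2, 5}): φ is false.
For instance, at 1:
  At 1: Dia p is true, Dia r or Box p is true, so Dia p and (Dia r or Box p) is true.
    At 1: Dia p requires p at some successor in {0, 1, 3, 4}.
      p holds at 0, so Dia p is true at 1.
    At 1: Dia r is true, Box p is false, so Dia r or Box p is true.
      At 1: Dia r requires r at some successor in {0, 1, 3, 4}.
        r holds at 3, so Dia r is true at 1.
      At 1: Box p requires p at every successor {0, 1, 3, 4}.
        p fails at 3, so Box p is false at 1.
Satisfying worlds: {0, 1, 4}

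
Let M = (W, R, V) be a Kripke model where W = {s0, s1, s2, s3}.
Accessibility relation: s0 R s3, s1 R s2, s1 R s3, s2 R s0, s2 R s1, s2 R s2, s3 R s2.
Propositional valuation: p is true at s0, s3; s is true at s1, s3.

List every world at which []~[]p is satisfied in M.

Let φ = []~[]p. Evaluate φ at each world:
  s0 (successors {s3}): φ is true.
  s1 (successors {s2, s3}): φ is true.
  s2 (successors {s0, s1, s2}): φ is false.
  s3 (successors {s2}): φ is true.
For instance, at s1:
  At s1: []~[]p requires ~[]p at every successor {s2, s3}.
      At s2: []p is false, so ~[]p is true.
      At s3: []p is false, so ~[]p is true.
  So []~[]p is true at s1.
Satisfying worlds: {s0, s1, s3}

s0, s1, s3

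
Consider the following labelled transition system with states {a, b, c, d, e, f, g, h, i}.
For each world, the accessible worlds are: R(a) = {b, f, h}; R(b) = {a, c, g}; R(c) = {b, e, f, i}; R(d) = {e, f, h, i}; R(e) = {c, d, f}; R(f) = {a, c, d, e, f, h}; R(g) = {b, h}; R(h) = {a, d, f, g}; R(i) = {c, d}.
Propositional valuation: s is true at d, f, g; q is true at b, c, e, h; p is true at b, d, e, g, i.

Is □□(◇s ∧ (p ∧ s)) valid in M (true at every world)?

No

Let φ = □□(◇s ∧ (p ∧ s)). Evaluate φ at each world:
  a (successors {b, f, h}): φ is false.
  b (successors {a, c, g}): φ is false.
  c (successors {b, e, f, i}): φ is false.
  d (successors {e, f, h, i}): φ is false.
  e (successors {c, d, f}): φ is false.
  f (successors {a, c, d, e, f, h}): φ is false.
  g (successors {b, h}): φ is false.
  h (successors {a, d, f, g}): φ is false.
  i (successors {c, d}): φ is false.
Detail at a (counterexample):
  At a: □□(◇s ∧ (p ∧ s)) requires □(◇s ∧ (p ∧ s)) at every successor {b, f, h}.
    □(◇s ∧ (p ∧ s)) fails at b, so □□(◇s ∧ (p ∧ s)) is false at a.
      At b: □(◇s ∧ (p ∧ s)) requires ◇s ∧ (p ∧ s) at every successor {a, c, g}.
        ◇s ∧ (p ∧ s) fails at a, so □(◇s ∧ (p ∧ s)) is false at b.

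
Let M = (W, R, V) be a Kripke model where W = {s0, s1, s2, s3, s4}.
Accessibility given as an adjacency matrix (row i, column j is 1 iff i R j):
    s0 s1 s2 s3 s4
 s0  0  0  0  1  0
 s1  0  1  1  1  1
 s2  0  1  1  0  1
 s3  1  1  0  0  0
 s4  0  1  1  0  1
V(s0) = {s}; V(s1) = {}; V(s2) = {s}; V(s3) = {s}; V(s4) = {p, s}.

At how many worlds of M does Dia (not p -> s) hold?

Let φ = Dia (not p -> s). Evaluate φ at each world:
  s0 (successors {s3}): φ is true.
  s1 (successors {s1, s2, s3, s4}): φ is true.
  s2 (successors {s1, s2, s4}): φ is true.
  s3 (successors {s0, s1}): φ is true.
  s4 (successors {s1, s2, s4}): φ is true.
For instance, at s4:
  At s4: Dia (not p -> s) requires not p -> s at some successor in {s1, s2, s4}.
    not p -> s holds at s2, so Dia (not p -> s) is true at s4.
Satisfying worlds: {s0, s1, s2, s3, s4}

5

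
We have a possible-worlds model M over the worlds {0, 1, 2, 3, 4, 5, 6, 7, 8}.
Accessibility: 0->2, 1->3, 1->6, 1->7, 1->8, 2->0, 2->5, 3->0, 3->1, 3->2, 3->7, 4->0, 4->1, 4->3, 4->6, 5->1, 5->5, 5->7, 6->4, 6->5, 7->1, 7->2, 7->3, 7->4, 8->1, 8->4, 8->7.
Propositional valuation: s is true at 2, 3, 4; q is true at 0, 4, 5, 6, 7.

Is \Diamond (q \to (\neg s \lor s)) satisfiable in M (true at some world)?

Yes

Let φ = \Diamond (q \to (\neg s \lor s)). Evaluate φ at each world:
  0 (successors {2}): φ is true.
  1 (successors {3, 6, 7, 8}): φ is true.
  2 (successors {0, 5}): φ is true.
  3 (successors {0, 1, 2, 7}): φ is true.
  4 (successors {0, 1, 3, 6}): φ is true.
  5 (successors {1, 5, 7}): φ is true.
  6 (successors {4, 5}): φ is true.
  7 (successors {1, 2, 3, 4}): φ is true.
  8 (successors {1, 4, 7}): φ is true.
Detail at 0 (witness):
  At 0: \Diamond (q \to (\neg s \lor s)) requires q \to (\neg s \lor s) at some successor in {2}.
    q \to (\neg s \lor s) holds at 2, so \Diamond (q \to (\neg s \lor s)) is true at 0.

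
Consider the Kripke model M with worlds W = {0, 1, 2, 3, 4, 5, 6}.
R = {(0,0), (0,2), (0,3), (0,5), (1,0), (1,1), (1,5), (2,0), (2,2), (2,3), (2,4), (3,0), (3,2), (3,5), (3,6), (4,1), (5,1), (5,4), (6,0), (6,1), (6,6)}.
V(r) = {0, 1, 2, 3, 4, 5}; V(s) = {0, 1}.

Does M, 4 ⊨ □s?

At 4: □s requires s at every successor {1}.
  At 1: s is true.
So □s is true at 4.

Yes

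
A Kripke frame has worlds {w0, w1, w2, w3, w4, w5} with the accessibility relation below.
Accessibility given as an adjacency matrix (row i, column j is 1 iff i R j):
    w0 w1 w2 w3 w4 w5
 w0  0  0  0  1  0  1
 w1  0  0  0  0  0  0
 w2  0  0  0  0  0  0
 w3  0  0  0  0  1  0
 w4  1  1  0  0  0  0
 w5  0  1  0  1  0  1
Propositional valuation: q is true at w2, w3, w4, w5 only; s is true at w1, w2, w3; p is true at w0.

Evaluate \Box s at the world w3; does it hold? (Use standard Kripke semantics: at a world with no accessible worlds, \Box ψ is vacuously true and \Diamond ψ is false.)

At w3: \Box s requires s at every successor {w4}.
  s fails at w4, so \Box s is false at w3.

No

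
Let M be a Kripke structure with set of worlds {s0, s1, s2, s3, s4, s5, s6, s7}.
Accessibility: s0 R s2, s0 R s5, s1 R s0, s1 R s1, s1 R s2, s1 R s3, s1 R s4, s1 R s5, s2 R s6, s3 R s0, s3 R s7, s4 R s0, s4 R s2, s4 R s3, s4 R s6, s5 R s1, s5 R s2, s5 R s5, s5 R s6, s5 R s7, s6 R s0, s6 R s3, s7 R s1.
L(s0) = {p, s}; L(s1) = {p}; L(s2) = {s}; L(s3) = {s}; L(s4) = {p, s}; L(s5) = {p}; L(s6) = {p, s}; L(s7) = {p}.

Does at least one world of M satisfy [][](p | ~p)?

Let φ = [][](p | ~p). Evaluate φ at each world:
  s0 (successors {s2, s5}): φ is true.
  s1 (successors {s0, s1, s2, s3, s4, s5}): φ is true.
  s2 (successors {s6}): φ is true.
  s3 (successors {s0, s7}): φ is true.
  s4 (successors {s0, s2, s3, s6}): φ is true.
  s5 (successors {s1, s2, s5, s6, s7}): φ is true.
  s6 (successors {s0, s3}): φ is true.
  s7 (successors {s1}): φ is true.
Detail at s0 (witness):
  At s0: [][](p | ~p) requires [](p | ~p) at every successor {s2, s5}.
      At s2: [](p | ~p) requires p | ~p at every successor {s6}.
        At s6: p | ~p is true.
      So [](p | ~p) is true at s2.
      At s5: [](p | ~p) requires p | ~p at every successor {s1, s2, s5, s6, s7}.
        At s1: p | ~p is true.
        At s2: p | ~p is true.
        At s5: p | ~p is true.
        At s6: p | ~p is true.
        At s7: p | ~p is true.
      So [](p | ~p) is true at s5.
  So [][](p | ~p) is true at s0.

Yes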